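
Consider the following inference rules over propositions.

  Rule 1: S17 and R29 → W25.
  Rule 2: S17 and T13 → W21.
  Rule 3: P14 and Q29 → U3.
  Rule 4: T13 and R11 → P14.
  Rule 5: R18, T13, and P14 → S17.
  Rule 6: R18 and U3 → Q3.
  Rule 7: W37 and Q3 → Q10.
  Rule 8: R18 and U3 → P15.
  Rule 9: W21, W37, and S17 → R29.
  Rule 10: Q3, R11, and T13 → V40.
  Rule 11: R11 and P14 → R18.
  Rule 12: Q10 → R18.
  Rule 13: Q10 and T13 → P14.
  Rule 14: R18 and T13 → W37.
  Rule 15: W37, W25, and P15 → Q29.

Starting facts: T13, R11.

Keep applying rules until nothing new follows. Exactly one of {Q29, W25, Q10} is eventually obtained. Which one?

From T13 and R11, Rule 4 gives P14.
R11 and P14 hold, so R18 follows (Rule 11).
From R18 and T13, Rule 14 gives W37.
R18, T13, and P14 hold, so S17 follows (Rule 5).
S17 and T13 hold, so W21 follows (Rule 2).
From W21, W37, and S17, Rule 9 gives R29.
From S17 and R29, Rule 1 gives W25.
Q10 would need W37 and Q3 (Rule 7), but Q3 is never established. Q29 would need W37, W25, and P15 (Rule 15), but P15 is never established.

W25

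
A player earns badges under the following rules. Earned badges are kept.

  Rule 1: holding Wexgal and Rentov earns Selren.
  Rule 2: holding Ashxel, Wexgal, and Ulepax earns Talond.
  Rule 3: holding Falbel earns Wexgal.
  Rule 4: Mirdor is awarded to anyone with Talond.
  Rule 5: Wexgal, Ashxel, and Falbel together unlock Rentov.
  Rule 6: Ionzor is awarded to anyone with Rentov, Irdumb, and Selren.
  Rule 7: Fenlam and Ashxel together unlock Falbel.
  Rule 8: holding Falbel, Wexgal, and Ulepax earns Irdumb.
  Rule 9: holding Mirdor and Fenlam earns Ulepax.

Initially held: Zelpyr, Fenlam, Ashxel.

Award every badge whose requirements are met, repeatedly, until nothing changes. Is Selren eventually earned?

Yes

With Fenlam and Ashxel, Falbel is earned (Rule 7).
With Falbel, Wexgal is earned (Rule 3).
With Wexgal, Ashxel, and Falbel, Rentov is earned (Rule 5).
With Wexgal and Rentov, Selren is earned (Rule 1).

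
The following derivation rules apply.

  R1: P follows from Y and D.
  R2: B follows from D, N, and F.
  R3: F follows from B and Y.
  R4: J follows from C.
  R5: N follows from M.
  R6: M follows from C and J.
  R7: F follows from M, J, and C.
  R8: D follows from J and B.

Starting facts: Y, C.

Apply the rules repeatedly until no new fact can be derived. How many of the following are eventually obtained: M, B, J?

From C, R4 gives J.
From C and J, R6 gives M.
M: reached.
B would need D, N, and F (R2), but D is never established.
J: reached.
Reached: M and J — 2 of the 3.

2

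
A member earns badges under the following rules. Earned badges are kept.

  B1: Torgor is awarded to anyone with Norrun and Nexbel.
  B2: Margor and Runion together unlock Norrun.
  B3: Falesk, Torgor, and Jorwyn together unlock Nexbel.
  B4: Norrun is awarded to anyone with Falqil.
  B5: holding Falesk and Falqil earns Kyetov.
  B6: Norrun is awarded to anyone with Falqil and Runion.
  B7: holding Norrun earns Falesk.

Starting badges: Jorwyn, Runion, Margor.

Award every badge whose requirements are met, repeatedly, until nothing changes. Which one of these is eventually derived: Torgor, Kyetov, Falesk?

Falesk

With Margor and Runion, Norrun is earned (B2).
With Norrun, Falesk is earned (B7).
Torgor would need Norrun and Nexbel (B1), but Nexbel is never earned. Kyetov would need Falesk and Falqil (B5), but Falqil is never earned.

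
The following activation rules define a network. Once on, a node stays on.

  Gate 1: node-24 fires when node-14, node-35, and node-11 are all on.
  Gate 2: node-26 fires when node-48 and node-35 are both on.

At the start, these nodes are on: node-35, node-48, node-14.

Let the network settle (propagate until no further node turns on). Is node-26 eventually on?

Yes

Gate 2: node-48 and node-35 on → node-26 on.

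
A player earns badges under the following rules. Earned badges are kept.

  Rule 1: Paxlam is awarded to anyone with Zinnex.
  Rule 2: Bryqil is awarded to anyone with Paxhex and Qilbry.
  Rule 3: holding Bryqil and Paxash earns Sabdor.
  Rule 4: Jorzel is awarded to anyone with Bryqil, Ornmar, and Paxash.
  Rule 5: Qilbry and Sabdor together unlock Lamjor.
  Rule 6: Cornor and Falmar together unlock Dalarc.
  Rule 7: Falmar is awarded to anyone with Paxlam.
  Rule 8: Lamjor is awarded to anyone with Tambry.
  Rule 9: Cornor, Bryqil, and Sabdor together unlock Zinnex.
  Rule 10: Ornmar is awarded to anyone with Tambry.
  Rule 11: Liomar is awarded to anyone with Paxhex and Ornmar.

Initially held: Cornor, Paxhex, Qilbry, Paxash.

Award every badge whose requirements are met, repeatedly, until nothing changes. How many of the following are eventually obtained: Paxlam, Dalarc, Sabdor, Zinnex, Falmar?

With Paxhex and Qilbry, Bryqil is earned (Rule 2).
With Bryqil and Paxash, Sabdor is earned (Rule 3).
With Cornor, Bryqil, and Sabdor, Zinnex is earned (Rule 9).
With Zinnex, Paxlam is earned (Rule 1).
With Paxlam, Falmar is earned (Rule 7).
With Cornor and Falmar, Dalarc is earned (Rule 6).
Paxlam: reached.
Dalarc: reached.
Sabdor: reached.
Zinnex: reached.
Falmar: reached.
All 5 are reached.

5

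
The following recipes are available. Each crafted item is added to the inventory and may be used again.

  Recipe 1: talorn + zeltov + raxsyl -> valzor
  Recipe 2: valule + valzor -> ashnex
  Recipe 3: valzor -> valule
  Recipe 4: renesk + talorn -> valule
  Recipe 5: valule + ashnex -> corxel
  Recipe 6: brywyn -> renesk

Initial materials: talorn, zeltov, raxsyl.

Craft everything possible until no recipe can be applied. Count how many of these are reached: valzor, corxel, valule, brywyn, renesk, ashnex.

4

talorn + zeltov + raxsyl -> valzor (Recipe 1).
valzor -> valule (Recipe 3).
Using Recipe 2, valule and valzor make ashnex.
Using Recipe 5, valule and ashnex make corxel.
valzor: reached.
corxel: reached.
valule: reached.
No rule produces brywyn, and it is not given.
renesk would need brywyn (Recipe 6), but brywyn is never obtained.
ashnex: reached.
Reached: valzor, corxel, valule, and ashnex — 4 of the 6.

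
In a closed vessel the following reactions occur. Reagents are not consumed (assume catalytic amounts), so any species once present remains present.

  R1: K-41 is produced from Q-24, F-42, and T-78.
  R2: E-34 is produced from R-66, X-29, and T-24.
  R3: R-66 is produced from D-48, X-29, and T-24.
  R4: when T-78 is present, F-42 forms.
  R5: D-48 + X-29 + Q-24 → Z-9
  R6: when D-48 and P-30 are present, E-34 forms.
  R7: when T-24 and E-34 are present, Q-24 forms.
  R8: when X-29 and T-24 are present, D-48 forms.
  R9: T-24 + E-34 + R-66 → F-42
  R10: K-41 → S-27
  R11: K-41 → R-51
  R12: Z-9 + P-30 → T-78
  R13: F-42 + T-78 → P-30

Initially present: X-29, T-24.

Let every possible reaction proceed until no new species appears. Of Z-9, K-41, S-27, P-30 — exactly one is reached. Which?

Z-9

X-29 and T-24 present → D-48 forms (R8).
D-48, X-29, and T-24 present → R-66 forms (R3).
R-66, X-29, and T-24 present → E-34 forms (R2).
T-24 and E-34 present → Q-24 forms (R7).
D-48, X-29, and Q-24 present → Z-9 forms (R5).
P-30 would need F-42 and T-78 (R13), but T-78 never forms. S-27 would need K-41 (R10), but K-41 never forms. K-41 would need Q-24, F-42, and T-78 (R1), but T-78 never forms.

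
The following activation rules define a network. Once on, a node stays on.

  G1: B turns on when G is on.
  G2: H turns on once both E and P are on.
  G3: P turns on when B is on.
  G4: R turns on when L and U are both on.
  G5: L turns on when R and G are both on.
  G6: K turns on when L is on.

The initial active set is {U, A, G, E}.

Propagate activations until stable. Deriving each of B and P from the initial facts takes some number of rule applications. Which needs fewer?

B

B: G is on, so B turns on (G1). [1 rule application]
P: G1: G on → B on. B is on, so P turns on (G3). [2 rule applications]
B needs fewer.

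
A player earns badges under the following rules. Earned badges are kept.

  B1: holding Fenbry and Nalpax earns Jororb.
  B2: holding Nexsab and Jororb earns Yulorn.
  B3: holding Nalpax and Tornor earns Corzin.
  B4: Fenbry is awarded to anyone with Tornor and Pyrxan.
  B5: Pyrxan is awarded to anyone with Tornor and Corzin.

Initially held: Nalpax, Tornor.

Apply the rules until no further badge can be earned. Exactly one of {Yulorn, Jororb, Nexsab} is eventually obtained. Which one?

With Nalpax and Tornor, Corzin is earned (B3).
With Tornor and Corzin, Pyrxan is earned (B5).
With Tornor and Pyrxan, Fenbry is earned (B4).
With Fenbry and Nalpax, Jororb is earned (B1).
No rule produces Nexsab, and it is not given. Yulorn would need Nexsab and Jororb (B2), but Nexsab is never earned.

Jororb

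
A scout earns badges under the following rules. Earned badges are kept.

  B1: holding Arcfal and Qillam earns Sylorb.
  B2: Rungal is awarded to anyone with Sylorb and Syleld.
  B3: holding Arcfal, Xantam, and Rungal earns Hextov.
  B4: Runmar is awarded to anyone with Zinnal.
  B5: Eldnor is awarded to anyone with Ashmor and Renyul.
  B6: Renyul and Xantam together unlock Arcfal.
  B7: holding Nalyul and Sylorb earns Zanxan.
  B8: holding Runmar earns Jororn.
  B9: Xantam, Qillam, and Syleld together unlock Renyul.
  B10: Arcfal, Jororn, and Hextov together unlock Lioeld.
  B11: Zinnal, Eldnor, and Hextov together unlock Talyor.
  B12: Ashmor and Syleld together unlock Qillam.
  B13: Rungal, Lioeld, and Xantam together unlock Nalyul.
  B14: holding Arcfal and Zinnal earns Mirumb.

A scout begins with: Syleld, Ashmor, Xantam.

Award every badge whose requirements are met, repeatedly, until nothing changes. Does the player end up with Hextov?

Yes

With Ashmor and Syleld, Qillam is earned (B12).
With Xantam, Qillam, and Syleld, Renyul is earned (B9).
With Renyul and Xantam, Arcfal is earned (B6).
With Arcfal and Qillam, Sylorb is earned (B1).
With Sylorb and Syleld, Rungal is earned (B2).
With Arcfal, Xantam, and Rungal, Hextov is earned (B3).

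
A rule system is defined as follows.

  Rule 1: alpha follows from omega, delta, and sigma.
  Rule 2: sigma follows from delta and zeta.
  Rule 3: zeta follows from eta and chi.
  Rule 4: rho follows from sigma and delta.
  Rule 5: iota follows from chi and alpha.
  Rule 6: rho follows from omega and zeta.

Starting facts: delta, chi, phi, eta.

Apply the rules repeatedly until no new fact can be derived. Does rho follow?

From eta and chi, Rule 3 gives zeta.
From delta and zeta, Rule 2 gives sigma.
From sigma and delta, Rule 4 gives rho.

Yes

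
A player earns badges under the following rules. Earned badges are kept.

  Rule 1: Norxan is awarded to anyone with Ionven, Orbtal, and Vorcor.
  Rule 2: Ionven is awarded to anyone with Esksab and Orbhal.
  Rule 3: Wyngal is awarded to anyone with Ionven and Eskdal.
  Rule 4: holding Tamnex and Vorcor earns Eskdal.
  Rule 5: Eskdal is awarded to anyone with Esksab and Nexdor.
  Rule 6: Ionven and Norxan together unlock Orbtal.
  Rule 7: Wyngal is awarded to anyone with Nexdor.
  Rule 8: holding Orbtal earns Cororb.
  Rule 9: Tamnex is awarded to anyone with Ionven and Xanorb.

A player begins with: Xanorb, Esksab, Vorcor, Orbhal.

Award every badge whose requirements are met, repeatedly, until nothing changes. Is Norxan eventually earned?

Norxan would need Ionven, Orbtal, and Vorcor (Rule 1), but Orbtal is never earned.

No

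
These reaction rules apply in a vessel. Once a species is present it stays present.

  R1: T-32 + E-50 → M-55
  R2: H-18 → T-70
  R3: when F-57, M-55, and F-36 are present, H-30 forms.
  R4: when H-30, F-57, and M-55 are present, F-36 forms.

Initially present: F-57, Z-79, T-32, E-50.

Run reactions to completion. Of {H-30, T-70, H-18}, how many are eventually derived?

H-30 would need F-57, M-55, and F-36 (R3), but F-36 never forms.
T-70 would need H-18 (R2), but H-18 never forms.
No rule produces H-18, and it is not given.
None of the 3 are reached.

0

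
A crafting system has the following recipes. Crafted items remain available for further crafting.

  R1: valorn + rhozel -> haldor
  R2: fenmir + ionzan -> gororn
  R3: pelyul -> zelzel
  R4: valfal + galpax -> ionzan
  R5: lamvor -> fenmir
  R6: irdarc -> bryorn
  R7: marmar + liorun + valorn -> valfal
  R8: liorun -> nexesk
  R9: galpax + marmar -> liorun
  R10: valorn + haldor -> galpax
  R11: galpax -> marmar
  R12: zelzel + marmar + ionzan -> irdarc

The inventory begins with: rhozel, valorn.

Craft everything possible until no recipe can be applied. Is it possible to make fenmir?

No

fenmir would need lamvor (R5), but lamvor is never obtained.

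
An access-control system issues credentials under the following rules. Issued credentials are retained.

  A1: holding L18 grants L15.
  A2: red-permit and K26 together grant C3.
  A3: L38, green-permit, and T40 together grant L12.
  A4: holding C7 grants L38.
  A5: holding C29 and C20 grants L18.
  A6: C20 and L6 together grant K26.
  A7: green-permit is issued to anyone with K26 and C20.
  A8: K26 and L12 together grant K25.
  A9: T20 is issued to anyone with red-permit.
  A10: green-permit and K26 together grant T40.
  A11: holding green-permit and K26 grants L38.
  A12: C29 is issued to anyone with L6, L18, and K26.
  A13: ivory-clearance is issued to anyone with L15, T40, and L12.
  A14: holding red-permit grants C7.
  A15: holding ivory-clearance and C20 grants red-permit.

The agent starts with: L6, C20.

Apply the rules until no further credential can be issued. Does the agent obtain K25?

Yes

Holding C20 and L6 grants K26 (A6).
Holding K26 and C20 grants green-permit (A7).
Holding green-permit and K26 grants T40 (A10).
Holding green-permit and K26 grants L38 (A11).
Holding L38, green-permit, and T40 grants L12 (A3).
Holding K26 and L12 grants K25 (A8).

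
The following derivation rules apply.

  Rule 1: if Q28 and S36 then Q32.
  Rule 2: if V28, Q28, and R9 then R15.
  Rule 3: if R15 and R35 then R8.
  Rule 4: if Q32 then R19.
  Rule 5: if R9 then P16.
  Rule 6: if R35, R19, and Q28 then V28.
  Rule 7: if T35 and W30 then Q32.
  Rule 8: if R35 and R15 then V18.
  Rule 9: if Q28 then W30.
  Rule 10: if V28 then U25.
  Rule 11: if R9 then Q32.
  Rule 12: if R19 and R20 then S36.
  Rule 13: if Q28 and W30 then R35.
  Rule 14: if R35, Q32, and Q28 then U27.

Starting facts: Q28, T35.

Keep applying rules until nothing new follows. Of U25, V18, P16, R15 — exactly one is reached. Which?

U25

From Q28, Rule 9 gives W30.
From T35 and W30, Rule 7 gives Q32.
From Q28 and W30, Rule 13 gives R35.
From Q32, Rule 4 gives R19.
R35, R19, and Q28 hold, so V28 follows (Rule 6).
From V28, Rule 10 gives U25.
R15 would need V28, Q28, and R9 (Rule 2), but R9 is never established. P16 would need R9 (Rule 5), but R9 is never established. V18 would need R35 and R15 (Rule 8), but R15 is never established.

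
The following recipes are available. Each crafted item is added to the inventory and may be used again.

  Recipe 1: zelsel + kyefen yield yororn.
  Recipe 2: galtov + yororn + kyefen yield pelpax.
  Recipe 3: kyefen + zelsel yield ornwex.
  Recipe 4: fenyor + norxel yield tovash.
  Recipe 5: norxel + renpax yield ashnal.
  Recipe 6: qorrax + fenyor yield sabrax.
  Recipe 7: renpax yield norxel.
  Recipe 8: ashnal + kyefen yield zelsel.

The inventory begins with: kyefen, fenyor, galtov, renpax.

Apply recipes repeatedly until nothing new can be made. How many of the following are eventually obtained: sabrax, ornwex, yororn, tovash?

renpax → norxel (Recipe 7).
Using Recipe 4, fenyor and norxel make tovash.
norxel + renpax → ashnal (Recipe 5).
ashnal + kyefen → zelsel (Recipe 8).
kyefen + zelsel → ornwex (Recipe 3).
zelsel + kyefen → yororn (Recipe 1).
sabrax would need qorrax and fenyor (Recipe 6), but qorrax is never obtained.
ornwex: reached.
yororn: reached.
tovash: reached.
Reached: ornwex, yororn, and tovash — 3 of the 4.

3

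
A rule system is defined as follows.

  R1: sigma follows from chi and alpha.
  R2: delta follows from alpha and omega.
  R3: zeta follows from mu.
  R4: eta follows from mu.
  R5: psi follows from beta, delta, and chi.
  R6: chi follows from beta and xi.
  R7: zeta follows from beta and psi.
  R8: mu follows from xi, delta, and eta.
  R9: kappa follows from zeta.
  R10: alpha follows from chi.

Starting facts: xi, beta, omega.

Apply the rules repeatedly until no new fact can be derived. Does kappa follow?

Yes

From beta and xi, R6 gives chi.
chi holds, so alpha follows (R10).
From alpha and omega, R2 gives delta.
From beta, delta, and chi, R5 gives psi.
beta and psi hold, so zeta follows (R7).
zeta holds, so kappa follows (R9).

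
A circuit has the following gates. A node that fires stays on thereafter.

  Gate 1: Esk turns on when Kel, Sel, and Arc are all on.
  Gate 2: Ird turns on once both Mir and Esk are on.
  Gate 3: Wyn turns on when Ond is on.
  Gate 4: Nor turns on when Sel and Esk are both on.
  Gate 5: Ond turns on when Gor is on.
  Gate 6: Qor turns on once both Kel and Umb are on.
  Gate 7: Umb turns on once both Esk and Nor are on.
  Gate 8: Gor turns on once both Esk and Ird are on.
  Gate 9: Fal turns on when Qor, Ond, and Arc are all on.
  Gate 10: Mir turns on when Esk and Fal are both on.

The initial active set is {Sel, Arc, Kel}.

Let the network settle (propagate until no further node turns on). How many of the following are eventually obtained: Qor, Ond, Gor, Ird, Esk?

2

Gate 1: Kel, Sel, and Arc on → Esk on.
Gate 4: Sel and Esk on → Nor on.
Gate 7: Esk and Nor on → Umb on.
Kel and Umb are on, so Qor turns on (Gate 6).
Qor: reached.
Ond would need Gor (Gate 5), but Gor never turns on.
Gor would need Esk and Ird (Gate 8), but Ird never turns on.
Ird would need Mir and Esk (Gate 2), but Mir never turns on.
Esk: reached.
Reached: Qor and Esk — 2 of the 5.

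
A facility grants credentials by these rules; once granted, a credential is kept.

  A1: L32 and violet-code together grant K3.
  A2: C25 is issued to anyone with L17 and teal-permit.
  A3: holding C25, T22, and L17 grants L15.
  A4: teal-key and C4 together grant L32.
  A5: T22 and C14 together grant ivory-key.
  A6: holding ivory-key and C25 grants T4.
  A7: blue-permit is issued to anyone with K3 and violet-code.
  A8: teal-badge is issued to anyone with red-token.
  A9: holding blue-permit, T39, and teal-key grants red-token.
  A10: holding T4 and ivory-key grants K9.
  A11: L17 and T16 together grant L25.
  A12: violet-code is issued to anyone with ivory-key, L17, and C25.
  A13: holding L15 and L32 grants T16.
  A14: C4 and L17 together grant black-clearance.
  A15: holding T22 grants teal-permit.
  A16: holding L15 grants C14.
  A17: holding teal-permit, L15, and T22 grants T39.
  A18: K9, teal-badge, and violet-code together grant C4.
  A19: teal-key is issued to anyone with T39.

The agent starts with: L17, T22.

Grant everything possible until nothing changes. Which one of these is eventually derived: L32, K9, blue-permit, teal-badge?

Holding T22 grants teal-permit (A15).
Holding L17 and teal-permit grants C25 (A2).
Holding C25, T22, and L17 grants L15 (A3).
Holding L15 grants C14 (A16).
Holding T22 and C14 grants ivory-key (A5).
Holding ivory-key and C25 grants T4 (A6).
Holding T4 and ivory-key grants K9 (A10).
blue-permit would need K3 and violet-code (A7), but K3 is never granted. teal-badge would need red-token (A8), but red-token is never granted. L32 would need teal-key and C4 (A4), but C4 is never granted.

K9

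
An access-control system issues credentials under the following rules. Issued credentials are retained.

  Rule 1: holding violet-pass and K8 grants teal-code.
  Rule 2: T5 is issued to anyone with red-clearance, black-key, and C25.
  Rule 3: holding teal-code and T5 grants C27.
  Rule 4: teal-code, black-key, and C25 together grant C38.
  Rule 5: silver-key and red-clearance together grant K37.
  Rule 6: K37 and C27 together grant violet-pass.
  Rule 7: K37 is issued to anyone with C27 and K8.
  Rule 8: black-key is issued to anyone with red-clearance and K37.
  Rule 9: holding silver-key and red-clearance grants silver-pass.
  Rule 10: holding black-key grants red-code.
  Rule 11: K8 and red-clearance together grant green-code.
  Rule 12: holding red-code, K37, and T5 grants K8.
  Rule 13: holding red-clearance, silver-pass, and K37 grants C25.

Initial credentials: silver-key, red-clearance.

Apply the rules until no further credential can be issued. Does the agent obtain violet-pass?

No

violet-pass would need K37 and C27 (Rule 6), but C27 is never granted.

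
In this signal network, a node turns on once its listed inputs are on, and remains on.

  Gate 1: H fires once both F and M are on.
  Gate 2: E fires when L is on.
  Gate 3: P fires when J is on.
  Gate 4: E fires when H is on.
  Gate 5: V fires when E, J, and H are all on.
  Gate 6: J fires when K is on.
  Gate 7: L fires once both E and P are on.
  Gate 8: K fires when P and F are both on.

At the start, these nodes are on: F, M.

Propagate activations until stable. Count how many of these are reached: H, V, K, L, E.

F and M are on, so H fires (Gate 1).
Gate 4: H on → E on.
H: reached.
V would need E, J, and H (Gate 5), but J never turns on.
K would need P and F (Gate 8), but P never turns on.
L would need E and P (Gate 7), but P never turns on.
E: reached.
Reached: H and E — 2 of the 5.

2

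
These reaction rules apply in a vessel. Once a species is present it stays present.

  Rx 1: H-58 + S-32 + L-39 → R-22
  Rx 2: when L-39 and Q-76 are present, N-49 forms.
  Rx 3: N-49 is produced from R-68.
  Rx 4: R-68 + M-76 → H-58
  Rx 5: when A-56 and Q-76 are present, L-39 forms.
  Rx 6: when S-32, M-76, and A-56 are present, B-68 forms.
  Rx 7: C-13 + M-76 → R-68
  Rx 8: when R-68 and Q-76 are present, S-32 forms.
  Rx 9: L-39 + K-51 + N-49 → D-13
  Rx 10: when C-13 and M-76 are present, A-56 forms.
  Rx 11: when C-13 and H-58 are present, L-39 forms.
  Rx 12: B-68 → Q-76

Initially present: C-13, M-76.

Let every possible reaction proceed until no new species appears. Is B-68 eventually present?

B-68 would need S-32, M-76, and A-56 (Rx 6), but S-32 never forms.

No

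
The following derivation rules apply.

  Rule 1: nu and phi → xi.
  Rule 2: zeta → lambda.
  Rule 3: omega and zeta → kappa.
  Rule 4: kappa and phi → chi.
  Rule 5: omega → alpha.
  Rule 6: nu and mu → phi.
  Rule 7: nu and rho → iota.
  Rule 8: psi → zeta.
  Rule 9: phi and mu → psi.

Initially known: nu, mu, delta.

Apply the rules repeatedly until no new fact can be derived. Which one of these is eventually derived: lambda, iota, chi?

lambda

nu and mu hold, so phi follows (Rule 6).
From phi and mu, Rule 9 gives psi.
From psi, Rule 8 gives zeta.
zeta holds, so lambda follows (Rule 2).
chi would need kappa and phi (Rule 4), but kappa is never established. iota would need nu and rho (Rule 7), but rho is never established.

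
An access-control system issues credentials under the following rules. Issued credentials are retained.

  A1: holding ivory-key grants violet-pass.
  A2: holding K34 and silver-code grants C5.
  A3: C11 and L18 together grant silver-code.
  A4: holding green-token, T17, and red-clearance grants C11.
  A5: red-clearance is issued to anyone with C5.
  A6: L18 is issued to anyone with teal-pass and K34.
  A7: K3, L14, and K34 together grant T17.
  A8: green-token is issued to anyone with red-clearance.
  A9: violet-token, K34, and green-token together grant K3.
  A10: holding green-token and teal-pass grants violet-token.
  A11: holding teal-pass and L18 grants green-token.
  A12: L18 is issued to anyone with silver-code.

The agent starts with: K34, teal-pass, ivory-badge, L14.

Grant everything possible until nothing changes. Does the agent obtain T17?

Yes

Holding teal-pass and K34 grants L18 (A6).
Holding teal-pass and L18 grants green-token (A11).
Holding green-token and teal-pass grants violet-token (A10).
Holding violet-token, K34, and green-token grants K3 (A9).
Holding K3, L14, and K34 grants T17 (A7).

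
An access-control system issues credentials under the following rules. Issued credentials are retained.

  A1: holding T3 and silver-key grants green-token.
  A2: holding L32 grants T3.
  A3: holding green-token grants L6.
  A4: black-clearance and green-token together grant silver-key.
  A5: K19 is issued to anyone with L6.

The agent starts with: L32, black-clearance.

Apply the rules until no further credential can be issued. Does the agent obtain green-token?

No

green-token would need T3 and silver-key (A1), but silver-key is never granted.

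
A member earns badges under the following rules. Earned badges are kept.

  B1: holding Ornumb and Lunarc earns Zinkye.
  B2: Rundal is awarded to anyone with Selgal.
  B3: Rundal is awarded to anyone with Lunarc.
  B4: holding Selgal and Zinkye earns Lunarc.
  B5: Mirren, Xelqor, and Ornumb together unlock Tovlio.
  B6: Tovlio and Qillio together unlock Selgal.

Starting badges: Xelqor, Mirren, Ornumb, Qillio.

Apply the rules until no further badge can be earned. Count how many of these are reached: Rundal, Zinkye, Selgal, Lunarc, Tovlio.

3

With Mirren, Xelqor, and Ornumb, Tovlio is earned (B5).
With Tovlio and Qillio, Selgal is earned (B6).
With Selgal, Rundal is earned (B2).
Rundal: reached.
Zinkye would need Ornumb and Lunarc (B1), but Lunarc is never earned.
Selgal: reached.
Lunarc would need Selgal and Zinkye (B4), but Zinkye is never earned.
Tovlio: reached.
Reached: Rundal, Selgal, and Tovlio — 3 of the 5.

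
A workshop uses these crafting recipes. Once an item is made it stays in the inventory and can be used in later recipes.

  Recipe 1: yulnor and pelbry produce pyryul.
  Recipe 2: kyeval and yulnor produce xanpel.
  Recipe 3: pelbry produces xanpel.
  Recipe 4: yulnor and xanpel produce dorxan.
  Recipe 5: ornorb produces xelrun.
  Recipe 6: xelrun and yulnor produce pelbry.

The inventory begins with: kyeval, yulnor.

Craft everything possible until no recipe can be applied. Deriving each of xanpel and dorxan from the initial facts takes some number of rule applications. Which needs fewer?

xanpel: kyeval and yulnor → xanpel (Recipe 2). [1 rule application]
dorxan: Using Recipe 2, kyeval and yulnor make xanpel. Using Recipe 4, yulnor and xanpel make dorxan. [2 rule applications]
xanpel needs fewer.

xanpel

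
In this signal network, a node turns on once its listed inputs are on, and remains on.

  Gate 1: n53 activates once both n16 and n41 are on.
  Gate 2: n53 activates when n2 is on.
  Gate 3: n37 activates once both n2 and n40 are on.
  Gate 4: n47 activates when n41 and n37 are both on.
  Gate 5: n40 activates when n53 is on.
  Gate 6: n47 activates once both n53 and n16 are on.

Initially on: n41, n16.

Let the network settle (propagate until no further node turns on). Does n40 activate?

Yes

n16 and n41 are on, so n53 activates (Gate 1).
n53 is on, so n40 activates (Gate 5).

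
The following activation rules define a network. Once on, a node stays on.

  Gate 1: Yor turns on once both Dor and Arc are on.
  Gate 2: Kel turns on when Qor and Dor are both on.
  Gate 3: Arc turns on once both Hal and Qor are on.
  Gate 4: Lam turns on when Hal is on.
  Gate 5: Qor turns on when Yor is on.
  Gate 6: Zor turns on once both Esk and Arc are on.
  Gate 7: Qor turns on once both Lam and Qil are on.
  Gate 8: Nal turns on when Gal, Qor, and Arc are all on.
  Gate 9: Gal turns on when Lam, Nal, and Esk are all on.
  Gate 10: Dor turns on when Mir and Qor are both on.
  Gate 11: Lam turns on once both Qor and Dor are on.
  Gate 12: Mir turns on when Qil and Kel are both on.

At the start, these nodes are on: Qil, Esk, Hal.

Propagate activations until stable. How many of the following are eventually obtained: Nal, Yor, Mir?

0

Nal would need Gal, Qor, and Arc (Gate 8), but Gal never turns on.
Yor would need Dor and Arc (Gate 1), but Dor never turns on.
Mir would need Qil and Kel (Gate 12), but Kel never turns on.
None of the 3 are reached.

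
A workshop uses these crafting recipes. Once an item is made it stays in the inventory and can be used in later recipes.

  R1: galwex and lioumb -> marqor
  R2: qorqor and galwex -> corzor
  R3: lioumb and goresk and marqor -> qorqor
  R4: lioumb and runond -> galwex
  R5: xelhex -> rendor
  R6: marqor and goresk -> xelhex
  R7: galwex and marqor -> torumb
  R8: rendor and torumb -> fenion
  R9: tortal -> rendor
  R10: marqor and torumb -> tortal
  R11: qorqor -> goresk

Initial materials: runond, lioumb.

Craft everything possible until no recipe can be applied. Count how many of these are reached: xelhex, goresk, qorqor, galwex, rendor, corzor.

lioumb and runond -> galwex (R4).
Using R1, galwex and lioumb make marqor.
Using R7, galwex and marqor make torumb.
Using R10, marqor and torumb make tortal.
Using R9, tortal makes rendor.
xelhex would need marqor and goresk (R6), but goresk is never obtained.
goresk would need qorqor (R11), but qorqor is never obtained.
qorqor would need lioumb, goresk, and marqor (R3), but goresk is never obtained.
galwex: reached.
rendor: reached.
corzor would need qorqor and galwex (R2), but qorqor is never obtained.
Reached: galwex and rendor — 2 of the 6.

2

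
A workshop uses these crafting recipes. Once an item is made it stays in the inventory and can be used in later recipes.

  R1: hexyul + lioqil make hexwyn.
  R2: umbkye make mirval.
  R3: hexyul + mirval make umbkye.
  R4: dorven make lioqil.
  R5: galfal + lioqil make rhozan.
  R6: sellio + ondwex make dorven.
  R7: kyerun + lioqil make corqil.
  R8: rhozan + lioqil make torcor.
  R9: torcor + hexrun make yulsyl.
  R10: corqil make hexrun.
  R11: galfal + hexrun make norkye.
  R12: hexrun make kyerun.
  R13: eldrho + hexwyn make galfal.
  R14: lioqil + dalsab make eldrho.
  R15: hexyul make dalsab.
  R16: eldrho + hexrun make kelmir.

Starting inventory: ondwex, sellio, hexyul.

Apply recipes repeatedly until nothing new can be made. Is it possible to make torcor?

Yes

Using R6, sellio and ondwex make dorven.
Using R15, hexyul makes dalsab.
dorven → lioqil (R4).
Using R14, lioqil and dalsab make eldrho.
Using R1, hexyul and lioqil make hexwyn.
Using R13, eldrho and hexwyn make galfal.
Using R5, galfal and lioqil make rhozan.
rhozan + lioqil → torcor (R8).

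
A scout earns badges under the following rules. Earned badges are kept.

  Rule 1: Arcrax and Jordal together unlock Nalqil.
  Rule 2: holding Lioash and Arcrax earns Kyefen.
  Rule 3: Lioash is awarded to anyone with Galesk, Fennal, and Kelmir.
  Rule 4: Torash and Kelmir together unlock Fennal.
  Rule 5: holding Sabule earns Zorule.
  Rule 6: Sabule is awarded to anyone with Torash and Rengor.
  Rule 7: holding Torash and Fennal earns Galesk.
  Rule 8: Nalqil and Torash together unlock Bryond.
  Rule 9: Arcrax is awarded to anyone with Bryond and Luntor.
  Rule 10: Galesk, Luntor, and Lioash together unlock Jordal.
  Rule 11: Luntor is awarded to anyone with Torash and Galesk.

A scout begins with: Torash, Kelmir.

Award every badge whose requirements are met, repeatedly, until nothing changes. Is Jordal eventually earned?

With Torash and Kelmir, Fennal is earned (Rule 4).
With Torash and Fennal, Galesk is earned (Rule 7).
With Galesk, Fennal, and Kelmir, Lioash is earned (Rule 3).
With Torash and Galesk, Luntor is earned (Rule 11).
With Galesk, Luntor, and Lioash, Jordal is earned (Rule 10).

Yes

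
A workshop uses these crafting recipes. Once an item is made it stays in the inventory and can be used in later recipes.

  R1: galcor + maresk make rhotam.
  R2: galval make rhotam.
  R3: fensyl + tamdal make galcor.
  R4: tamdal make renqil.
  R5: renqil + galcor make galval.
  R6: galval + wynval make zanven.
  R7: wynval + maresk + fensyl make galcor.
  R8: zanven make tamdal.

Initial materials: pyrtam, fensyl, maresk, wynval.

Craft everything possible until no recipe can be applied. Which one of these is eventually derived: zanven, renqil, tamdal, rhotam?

wynval + maresk + fensyl → galcor (R7).
Using R1, galcor and maresk make rhotam.
tamdal would need zanven (R8), but zanven is never obtained. renqil would need tamdal (R4), but tamdal is never obtained. zanven would need galval and wynval (R6), but galval is never obtained.

rhotam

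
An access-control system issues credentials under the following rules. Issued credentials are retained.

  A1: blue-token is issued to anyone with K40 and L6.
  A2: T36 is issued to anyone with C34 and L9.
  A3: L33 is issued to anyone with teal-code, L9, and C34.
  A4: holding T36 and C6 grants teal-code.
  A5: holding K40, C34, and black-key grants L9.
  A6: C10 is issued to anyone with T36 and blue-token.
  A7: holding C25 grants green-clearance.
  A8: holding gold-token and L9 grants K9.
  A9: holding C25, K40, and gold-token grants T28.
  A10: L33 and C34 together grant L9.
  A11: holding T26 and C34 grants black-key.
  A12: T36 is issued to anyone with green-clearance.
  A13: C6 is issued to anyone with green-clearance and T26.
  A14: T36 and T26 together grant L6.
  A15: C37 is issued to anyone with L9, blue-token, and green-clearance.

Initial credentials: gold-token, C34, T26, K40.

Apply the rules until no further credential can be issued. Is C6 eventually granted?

C6 would need green-clearance and T26 (A13), but green-clearance is never granted.

No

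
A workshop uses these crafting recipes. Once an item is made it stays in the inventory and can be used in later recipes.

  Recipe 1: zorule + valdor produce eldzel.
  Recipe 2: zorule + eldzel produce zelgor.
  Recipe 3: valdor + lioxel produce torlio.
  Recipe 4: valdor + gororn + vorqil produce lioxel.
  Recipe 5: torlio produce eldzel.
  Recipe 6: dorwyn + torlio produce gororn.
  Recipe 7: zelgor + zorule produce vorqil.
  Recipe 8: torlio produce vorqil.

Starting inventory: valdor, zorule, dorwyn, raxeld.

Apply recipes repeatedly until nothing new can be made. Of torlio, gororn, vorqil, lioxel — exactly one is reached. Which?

Using Recipe 1, zorule and valdor make eldzel.
zorule + eldzel → zelgor (Recipe 2).
zelgor + zorule → vorqil (Recipe 7).
torlio would need valdor and lioxel (Recipe 3), but lioxel is never obtained. lioxel would need valdor, gororn, and vorqil (Recipe 4), but gororn is never obtained. gororn would need dorwyn and torlio (Recipe 6), but torlio is never obtained.

vorqil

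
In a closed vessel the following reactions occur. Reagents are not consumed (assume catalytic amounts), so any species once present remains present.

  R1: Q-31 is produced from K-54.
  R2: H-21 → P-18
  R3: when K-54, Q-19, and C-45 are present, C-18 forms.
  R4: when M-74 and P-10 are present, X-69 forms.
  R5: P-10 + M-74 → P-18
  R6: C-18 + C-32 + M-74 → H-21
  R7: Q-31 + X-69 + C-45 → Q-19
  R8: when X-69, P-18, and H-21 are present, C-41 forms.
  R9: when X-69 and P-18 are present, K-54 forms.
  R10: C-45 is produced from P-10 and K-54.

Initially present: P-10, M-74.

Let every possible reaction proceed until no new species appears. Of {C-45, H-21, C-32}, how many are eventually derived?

1

P-10 and M-74 present → P-18 forms (R5).
M-74 and P-10 present → X-69 forms (R4).
X-69 and P-18 present → K-54 forms (R9).
P-10 and K-54 present → C-45 forms (R10).
C-45: reached.
H-21 would need C-18, C-32, and M-74 (R6), but C-32 never forms.
No rule produces C-32, and it is not given.
Reached: C-45 — 1 of the 3.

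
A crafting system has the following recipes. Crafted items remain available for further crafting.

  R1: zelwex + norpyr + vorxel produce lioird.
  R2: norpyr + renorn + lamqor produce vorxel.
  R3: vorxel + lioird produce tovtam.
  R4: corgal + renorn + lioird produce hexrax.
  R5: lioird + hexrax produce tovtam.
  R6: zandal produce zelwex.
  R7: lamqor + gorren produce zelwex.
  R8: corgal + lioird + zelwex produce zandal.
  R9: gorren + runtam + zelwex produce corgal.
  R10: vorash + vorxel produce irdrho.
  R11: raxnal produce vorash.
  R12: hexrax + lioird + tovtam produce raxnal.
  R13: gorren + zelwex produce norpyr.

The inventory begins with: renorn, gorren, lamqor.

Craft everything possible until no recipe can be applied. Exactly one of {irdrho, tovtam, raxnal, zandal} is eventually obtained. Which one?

tovtam

Using R7, lamqor and gorren make zelwex.
gorren + zelwex → norpyr (R13).
norpyr + renorn + lamqor → vorxel (R2).
zelwex + norpyr + vorxel → lioird (R1).
Using R3, vorxel and lioird make tovtam.
zandal would need corgal, lioird, and zelwex (R8), but corgal is never obtained. raxnal would need hexrax, lioird, and tovtam (R12), but hexrax is never obtained. irdrho would need vorash and vorxel (R10), but vorash is never obtained.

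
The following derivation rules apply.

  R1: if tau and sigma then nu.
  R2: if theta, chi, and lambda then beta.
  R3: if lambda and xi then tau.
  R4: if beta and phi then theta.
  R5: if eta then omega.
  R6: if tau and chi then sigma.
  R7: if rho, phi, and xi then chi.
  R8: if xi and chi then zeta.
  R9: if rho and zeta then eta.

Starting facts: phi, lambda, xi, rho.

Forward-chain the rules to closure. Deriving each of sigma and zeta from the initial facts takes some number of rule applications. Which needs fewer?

zeta

zeta: rho, phi, and xi hold, so chi follows (R7). From xi and chi, R8 gives zeta. [2 rule applications]
sigma: From rho, phi, and xi, R7 gives chi. From lambda and xi, R3 gives tau. From tau and chi, R6 gives sigma. [3 rule applications]
zeta needs fewer.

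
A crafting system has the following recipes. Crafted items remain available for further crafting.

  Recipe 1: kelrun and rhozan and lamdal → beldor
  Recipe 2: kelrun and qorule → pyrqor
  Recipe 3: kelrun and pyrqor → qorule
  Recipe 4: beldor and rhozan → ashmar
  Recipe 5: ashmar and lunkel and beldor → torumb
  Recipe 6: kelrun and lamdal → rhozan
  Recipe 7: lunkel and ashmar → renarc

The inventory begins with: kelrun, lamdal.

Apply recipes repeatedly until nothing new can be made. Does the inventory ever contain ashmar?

Yes

Using Recipe 6, kelrun and lamdal make rhozan.
Using Recipe 1, kelrun, rhozan, and lamdal make beldor.
Using Recipe 4, beldor and rhozan make ashmar.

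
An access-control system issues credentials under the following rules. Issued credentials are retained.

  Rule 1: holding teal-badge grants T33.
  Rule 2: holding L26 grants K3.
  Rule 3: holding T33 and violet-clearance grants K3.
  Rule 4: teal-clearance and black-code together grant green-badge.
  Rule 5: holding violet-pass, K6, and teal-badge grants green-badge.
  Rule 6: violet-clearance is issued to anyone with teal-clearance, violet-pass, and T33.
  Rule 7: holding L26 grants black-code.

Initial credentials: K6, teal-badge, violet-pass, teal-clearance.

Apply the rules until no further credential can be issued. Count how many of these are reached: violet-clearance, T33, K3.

Holding teal-badge grants T33 (Rule 1).
Holding teal-clearance, violet-pass, and T33 grants violet-clearance (Rule 6).
Holding T33 and violet-clearance grants K3 (Rule 3).
violet-clearance: reached.
T33: reached.
K3: reached.
All 3 are reached.

3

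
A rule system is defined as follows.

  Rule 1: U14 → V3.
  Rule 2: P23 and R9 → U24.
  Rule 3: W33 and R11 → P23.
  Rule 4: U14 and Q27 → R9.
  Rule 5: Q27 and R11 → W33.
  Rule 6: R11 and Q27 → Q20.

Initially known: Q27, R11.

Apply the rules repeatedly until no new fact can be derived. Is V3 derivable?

V3 would need U14 (Rule 1), but U14 is never established.

No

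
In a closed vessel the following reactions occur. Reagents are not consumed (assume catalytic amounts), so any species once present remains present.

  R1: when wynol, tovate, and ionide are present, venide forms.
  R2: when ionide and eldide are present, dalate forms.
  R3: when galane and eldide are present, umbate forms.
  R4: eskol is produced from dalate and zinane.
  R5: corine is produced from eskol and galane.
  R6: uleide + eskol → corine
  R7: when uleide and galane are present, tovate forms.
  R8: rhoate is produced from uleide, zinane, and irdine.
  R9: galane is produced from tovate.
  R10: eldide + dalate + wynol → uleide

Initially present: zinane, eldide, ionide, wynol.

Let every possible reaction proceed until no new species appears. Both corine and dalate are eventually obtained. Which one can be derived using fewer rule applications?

dalate

dalate: ionide and eldide present → dalate forms (R2). [1 rule application]
corine: ionide and eldide present → dalate forms (R2). eldide, dalate, and wynol present → uleide forms (R10). dalate and zinane present → eskol forms (R4). uleide and eskol present → corine forms (R6). [4 rule applications]
dalate needs fewer.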